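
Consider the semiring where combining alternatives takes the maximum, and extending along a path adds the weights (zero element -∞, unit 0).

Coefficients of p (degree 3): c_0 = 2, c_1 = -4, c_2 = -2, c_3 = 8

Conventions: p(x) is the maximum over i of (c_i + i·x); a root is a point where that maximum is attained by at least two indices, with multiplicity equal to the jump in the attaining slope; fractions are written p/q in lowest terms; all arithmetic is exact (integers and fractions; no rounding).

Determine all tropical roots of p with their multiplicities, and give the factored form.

hull edge (i=0, c=2) to (i=3, c=8): slope 2, span 3
Factored form: p(x) = 8 ⊗ (x ⊕ (-2)) ⊗ (x ⊕ (-2)) ⊗ (x ⊕ (-2))
Answer: roots = -2 (mult 3)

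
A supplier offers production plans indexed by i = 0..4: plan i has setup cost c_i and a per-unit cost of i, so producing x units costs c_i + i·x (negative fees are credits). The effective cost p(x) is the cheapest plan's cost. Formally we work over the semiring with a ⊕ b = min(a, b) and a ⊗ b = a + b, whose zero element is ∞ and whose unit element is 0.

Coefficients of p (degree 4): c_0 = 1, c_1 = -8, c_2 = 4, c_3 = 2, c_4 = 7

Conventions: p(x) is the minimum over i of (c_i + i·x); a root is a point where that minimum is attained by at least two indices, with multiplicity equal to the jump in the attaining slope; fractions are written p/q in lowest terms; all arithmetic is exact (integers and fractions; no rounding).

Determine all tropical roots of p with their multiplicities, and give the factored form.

hull edge (i=0, c=1) to (i=1, c=-8): slope -9, span 1
hull edge (i=1, c=-8) to (i=4, c=7): slope 5, span 3
Factored form: p(x) = 7 ⊗ (x ⊕ (-5)) ⊗ (x ⊕ (-5)) ⊗ (x ⊕ (-5)) ⊗ (x ⊕ 9)
Answer: roots = -5 (mult 3), 9 (mult 1)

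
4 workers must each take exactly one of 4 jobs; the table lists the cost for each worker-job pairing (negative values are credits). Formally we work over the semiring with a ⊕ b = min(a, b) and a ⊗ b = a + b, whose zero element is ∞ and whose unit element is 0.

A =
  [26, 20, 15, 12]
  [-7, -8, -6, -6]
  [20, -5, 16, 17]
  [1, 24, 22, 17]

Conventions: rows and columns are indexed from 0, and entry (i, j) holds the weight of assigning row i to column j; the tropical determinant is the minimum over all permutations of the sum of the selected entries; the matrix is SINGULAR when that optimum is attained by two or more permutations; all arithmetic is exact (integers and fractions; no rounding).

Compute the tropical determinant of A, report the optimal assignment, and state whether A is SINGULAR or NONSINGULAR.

σ = (0, 1, 2, 3): 26 + (-8) + 16 + 17 = 51
σ = (0, 1, 3, 2): 26 + (-8) + 17 + 22 = 57
σ = (0, 2, 1, 3): 26 + (-6) + (-5) + 17 = 32
σ = (0, 2, 3, 1): 26 + (-6) + 17 + 24 = 61
σ = (0, 3, 1, 2): 26 + (-6) + (-5) + 22 = 37
σ = (0, 3, 2, 1): 26 + (-6) + 16 + 24 = 60
σ = (1, 0, 2, 3): 20 + (-7) + 16 + 17 = 46
σ = (1, 0, 3, 2): 20 + (-7) + 17 + 22 = 52
σ = (1, 2, 0, 3): 20 + (-6) + 20 + 17 = 51
σ = (1, 2, 3, 0): 20 + (-6) + 17 + 1 = 32
σ = (1, 3, 0, 2): 20 + (-6) + 20 + 22 = 56
σ = (1, 3, 2, 0): 20 + (-6) + 16 + 1 = 31
σ = (2, 0, 1, 3): 15 + (-7) + (-5) + 17 = 20
σ = (2, 0, 3, 1): 15 + (-7) + 17 + 24 = 49
σ = (2, 1, 0, 3): 15 + (-8) + 20 + 17 = 44
σ = (2, 1, 3, 0): 15 + (-8) + 17 + 1 = 25
σ = (2, 3, 0, 1): 15 + (-6) + 20 + 24 = 53
σ = (2, 3, 1, 0): 15 + (-6) + (-5) + 1 = 5
σ = (3, 0, 1, 2): 12 + (-7) + (-5) + 22 = 22
σ = (3, 0, 2, 1): 12 + (-7) + 16 + 24 = 45
σ = (3, 1, 0, 2): 12 + (-8) + 20 + 22 = 46
σ = (3, 1, 2, 0): 12 + (-8) + 16 + 1 = 21
σ = (3, 2, 0, 1): 12 + (-6) + 20 + 24 = 50
σ = (3, 2, 1, 0): 12 + (-6) + (-5) + 1 = 2
Optimal value attained by: σ = (3, 2, 1, 0).
Answer: det⊕(A) = 2; verdict: NONSINGULAR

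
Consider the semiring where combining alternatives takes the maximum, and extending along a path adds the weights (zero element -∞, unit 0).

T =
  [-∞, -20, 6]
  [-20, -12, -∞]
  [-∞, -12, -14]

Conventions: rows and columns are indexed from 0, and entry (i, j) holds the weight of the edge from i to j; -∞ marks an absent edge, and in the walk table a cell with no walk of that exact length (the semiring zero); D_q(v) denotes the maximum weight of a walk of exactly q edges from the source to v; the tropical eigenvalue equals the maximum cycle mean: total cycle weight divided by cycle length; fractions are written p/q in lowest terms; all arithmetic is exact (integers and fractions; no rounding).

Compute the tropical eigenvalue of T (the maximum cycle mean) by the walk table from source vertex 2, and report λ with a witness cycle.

q=0: [-∞, -∞, 0]
q=1: [-∞, -12, -14]
q=2: [-32, -24, -28]
q=3: [-44, -36, -26]
Optimal cycle mean attained by: cycle 0->2->1->0, total 6 + (-12) + (-20), length 3.
Answer: λ = -26/3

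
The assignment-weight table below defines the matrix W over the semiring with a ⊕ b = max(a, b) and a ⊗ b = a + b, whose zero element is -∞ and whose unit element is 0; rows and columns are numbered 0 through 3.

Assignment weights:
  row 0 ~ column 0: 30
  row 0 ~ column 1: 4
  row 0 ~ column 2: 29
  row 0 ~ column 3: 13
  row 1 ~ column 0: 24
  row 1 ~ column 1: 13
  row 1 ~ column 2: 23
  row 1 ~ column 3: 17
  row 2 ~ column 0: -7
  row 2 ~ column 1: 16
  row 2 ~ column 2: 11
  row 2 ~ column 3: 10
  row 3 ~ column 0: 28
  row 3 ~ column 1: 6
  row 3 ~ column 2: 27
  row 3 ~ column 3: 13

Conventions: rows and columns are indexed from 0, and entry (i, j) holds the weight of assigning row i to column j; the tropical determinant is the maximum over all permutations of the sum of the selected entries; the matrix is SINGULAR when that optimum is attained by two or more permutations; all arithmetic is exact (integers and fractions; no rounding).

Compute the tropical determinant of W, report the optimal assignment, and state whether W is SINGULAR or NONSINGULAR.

σ = (0, 1, 2, 3): 30 + 13 + 11 + 13 = 67
σ = (0, 1, 3, 2): 30 + 13 + 10 + 27 = 80
σ = (0, 2, 1, 3): 30 + 23 + 16 + 13 = 82
σ = (0, 2, 3, 1): 30 + 23 + 10 + 6 = 69
σ = (0, 3, 1, 2): 30 + 17 + 16 + 27 = 90
σ = (0, 3, 2, 1): 30 + 17 + 11 + 6 = 64
σ = (1, 0, 2, 3): 4 + 24 + 11 + 13 = 52
σ = (1, 0, 3, 2): 4 + 24 + 10 + 27 = 65
σ = (1, 2, 0, 3): 4 + 23 + (-7) + 13 = 33
σ = (1, 2, 3, 0): 4 + 23 + 10 + 28 = 65
σ = (1, 3, 0, 2): 4 + 17 + (-7) + 27 = 41
σ = (1, 3, 2, 0): 4 + 17 + 11 + 28 = 60
σ = (2, 0, 1, 3): 29 + 24 + 16 + 13 = 82
σ = (2, 0, 3, 1): 29 + 24 + 10 + 6 = 69
σ = (2, 1, 0, 3): 29 + 13 + (-7) + 13 = 48
σ = (2, 1, 3, 0): 29 + 13 + 10 + 28 = 80
σ = (2, 3, 0, 1): 29 + 17 + (-7) + 6 = 45
σ = (2, 3, 1, 0): 29 + 17 + 16 + 28 = 90
σ = (3, 0, 1, 2): 13 + 24 + 16 + 27 = 80
σ = (3, 0, 2, 1): 13 + 24 + 11 + 6 = 54
σ = (3, 1, 0, 2): 13 + 13 + (-7) + 27 = 46
σ = (3, 1, 2, 0): 13 + 13 + 11 + 28 = 65
σ = (3, 2, 0, 1): 13 + 23 + (-7) + 6 = 35
σ = (3, 2, 1, 0): 13 + 23 + 16 + 28 = 80
Optimal value attained by: σ = (0, 3, 1, 2).
Answer: det⊕(W) = 90; verdict: SINGULAR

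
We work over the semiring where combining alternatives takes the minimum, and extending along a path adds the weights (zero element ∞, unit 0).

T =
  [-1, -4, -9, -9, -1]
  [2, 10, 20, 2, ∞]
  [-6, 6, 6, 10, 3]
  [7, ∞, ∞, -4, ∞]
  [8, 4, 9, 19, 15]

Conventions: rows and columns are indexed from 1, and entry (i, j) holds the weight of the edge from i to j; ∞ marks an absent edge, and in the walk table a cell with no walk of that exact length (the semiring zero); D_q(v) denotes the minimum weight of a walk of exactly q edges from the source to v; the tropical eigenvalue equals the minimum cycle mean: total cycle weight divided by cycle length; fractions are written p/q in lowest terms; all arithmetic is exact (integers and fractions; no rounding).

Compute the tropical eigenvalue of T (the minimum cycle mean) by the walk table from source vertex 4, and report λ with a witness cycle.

q=0: [∞, ∞, ∞, 0, ∞]
q=1: [7, ∞, ∞, -4, ∞]
q=2: [3, 3, -2, -8, 6]
q=3: [-8, -1, -6, -12, 1]
q=4: [-12, -12, -17, -17, -9]
q=5: [-23, -16, -21, -21, -14]
Optimal cycle mean attained by: cycle 1->3->1, total (-9) + (-6), length 2.
Answer: λ = -15/2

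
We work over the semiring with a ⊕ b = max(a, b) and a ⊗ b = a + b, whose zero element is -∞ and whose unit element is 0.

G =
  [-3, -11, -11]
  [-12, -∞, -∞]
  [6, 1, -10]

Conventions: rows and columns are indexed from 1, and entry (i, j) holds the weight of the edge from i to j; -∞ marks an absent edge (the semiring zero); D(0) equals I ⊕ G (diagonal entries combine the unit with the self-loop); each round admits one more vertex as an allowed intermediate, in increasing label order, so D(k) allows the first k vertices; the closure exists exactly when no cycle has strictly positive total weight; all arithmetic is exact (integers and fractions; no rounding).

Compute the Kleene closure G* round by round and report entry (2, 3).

D(0):
  [0, -11, -11]
  [-12, 0, -∞]
  [6, 1, 0]
D(1):
  [0, -11, -11]
  [-12, 0, -23]
  [6, 1, 0]
D(2):
  [0, -11, -11]
  [-12, 0, -23]
  [6, 1, 0]
D(3):
  [0, -10, -11]
  [-12, 0, -23]
  [6, 1, 0]
Answer: G*[2][3] = -23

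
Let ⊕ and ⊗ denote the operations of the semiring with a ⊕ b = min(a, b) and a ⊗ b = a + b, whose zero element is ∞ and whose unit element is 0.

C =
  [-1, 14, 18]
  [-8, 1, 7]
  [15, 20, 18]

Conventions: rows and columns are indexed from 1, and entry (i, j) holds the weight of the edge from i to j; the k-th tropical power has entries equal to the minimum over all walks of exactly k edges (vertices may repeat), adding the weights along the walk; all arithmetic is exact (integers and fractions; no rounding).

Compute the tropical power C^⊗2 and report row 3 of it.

C^⊗2:
  [-2, 13, 17]
  [-9, 2, 8]
  [12, 21, 27]
Answer: row 3 of C^⊗2 = [12, 21, 27]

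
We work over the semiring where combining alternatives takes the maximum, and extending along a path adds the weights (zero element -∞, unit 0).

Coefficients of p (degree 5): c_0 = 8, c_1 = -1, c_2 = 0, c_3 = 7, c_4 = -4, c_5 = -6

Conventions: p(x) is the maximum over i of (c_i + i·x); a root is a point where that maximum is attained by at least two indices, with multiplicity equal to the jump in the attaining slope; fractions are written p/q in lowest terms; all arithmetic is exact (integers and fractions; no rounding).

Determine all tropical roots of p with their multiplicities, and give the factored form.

hull edge (i=0, c=8) to (i=3, c=7): slope -1/3, span 3
hull edge (i=3, c=7) to (i=5, c=-6): slope -13/2, span 2
Factored form: p(x) = -6 ⊗ (x ⊕ 1/3) ⊗ (x ⊕ 1/3) ⊗ (x ⊕ 1/3) ⊗ (x ⊕ 13/2) ⊗ (x ⊕ 13/2)
Answer: roots = 1/3 (mult 3), 13/2 (mult 2)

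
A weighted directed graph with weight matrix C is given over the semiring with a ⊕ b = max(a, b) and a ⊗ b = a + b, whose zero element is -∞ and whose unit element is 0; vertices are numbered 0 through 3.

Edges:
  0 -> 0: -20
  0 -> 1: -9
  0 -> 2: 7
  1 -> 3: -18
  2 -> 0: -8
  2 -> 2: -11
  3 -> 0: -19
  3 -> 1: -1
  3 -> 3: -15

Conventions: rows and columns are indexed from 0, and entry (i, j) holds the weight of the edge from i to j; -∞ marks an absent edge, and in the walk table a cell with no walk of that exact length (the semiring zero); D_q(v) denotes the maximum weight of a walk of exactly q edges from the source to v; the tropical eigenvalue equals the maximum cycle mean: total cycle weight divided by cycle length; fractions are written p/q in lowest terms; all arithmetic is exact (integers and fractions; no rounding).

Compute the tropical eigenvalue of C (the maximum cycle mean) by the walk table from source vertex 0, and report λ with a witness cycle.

q=0: [0, -∞, -∞, -∞]
q=1: [-20, -9, 7, -∞]
q=2: [-1, -29, -4, -27]
q=3: [-12, -10, 6, -42]
q=4: [-2, -21, -5, -28]
Optimal cycle mean attained by: cycle 0->2->0, total 7 + (-8), length 2.
Answer: λ = -1/2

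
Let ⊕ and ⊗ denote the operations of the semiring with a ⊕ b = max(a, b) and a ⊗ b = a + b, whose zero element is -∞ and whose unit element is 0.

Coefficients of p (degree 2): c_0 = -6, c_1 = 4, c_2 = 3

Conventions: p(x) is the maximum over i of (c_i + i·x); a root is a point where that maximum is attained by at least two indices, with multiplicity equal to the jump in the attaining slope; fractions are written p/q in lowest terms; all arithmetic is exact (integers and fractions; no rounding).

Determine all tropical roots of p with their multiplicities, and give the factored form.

hull edge (i=0, c=-6) to (i=1, c=4): slope 10, span 1
hull edge (i=1, c=4) to (i=2, c=3): slope -1, span 1
Factored form: p(x) = 3 ⊗ (x ⊕ (-10)) ⊗ (x ⊕ 1)
Answer: roots = -10 (mult 1), 1 (mult 1)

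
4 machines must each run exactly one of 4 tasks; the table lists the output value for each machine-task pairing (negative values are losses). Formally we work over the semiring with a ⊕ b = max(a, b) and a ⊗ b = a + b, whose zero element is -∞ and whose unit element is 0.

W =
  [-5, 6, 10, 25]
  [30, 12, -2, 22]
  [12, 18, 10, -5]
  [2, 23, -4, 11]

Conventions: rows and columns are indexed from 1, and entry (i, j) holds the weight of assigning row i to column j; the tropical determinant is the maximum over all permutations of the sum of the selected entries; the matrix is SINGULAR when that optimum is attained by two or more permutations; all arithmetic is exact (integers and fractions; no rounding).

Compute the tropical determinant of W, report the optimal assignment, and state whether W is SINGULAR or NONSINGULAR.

σ = (1, 2, 3, 4): (-5) + 12 + 10 + 11 = 28
σ = (1, 2, 4, 3): (-5) + 12 + (-5) + (-4) = -2
σ = (1, 3, 2, 4): (-5) + (-2) + 18 + 11 = 22
σ = (1, 3, 4, 2): (-5) + (-2) + (-5) + 23 = 11
σ = (1, 4, 2, 3): (-5) + 22 + 18 + (-4) = 31
σ = (1, 4, 3, 2): (-5) + 22 + 10 + 23 = 50
σ = (2, 1, 3, 4): 6 + 30 + 10 + 11 = 57
σ = (2, 1, 4, 3): 6 + 30 + (-5) + (-4) = 27
σ = (2, 3, 1, 4): 6 + (-2) + 12 + 11 = 27
σ = (2, 3, 4, 1): 6 + (-2) + (-5) + 2 = 1
σ = (2, 4, 1, 3): 6 + 22 + 12 + (-4) = 36
σ = (2, 4, 3, 1): 6 + 22 + 10 + 2 = 40
σ = (3, 1, 2, 4): 10 + 30 + 18 + 11 = 69
σ = (3, 1, 4, 2): 10 + 30 + (-5) + 23 = 58
σ = (3, 2, 1, 4): 10 + 12 + 12 + 11 = 45
σ = (3, 2, 4, 1): 10 + 12 + (-5) + 2 = 19
σ = (3, 4, 1, 2): 10 + 22 + 12 + 23 = 67
σ = (3, 4, 2, 1): 10 + 22 + 18 + 2 = 52
σ = (4, 1, 2, 3): 25 + 30 + 18 + (-4) = 69
σ = (4, 1, 3, 2): 25 + 30 + 10 + 23 = 88
σ = (4, 2, 1, 3): 25 + 12 + 12 + (-4) = 45
σ = (4, 2, 3, 1): 25 + 12 + 10 + 2 = 49
σ = (4, 3, 1, 2): 25 + (-2) + 12 + 23 = 58
σ = (4, 3, 2, 1): 25 + (-2) + 18 + 2 = 43
Optimal value attained by: σ = (4, 1, 3, 2).
Answer: det⊕(W) = 88; verdict: NONSINGULAR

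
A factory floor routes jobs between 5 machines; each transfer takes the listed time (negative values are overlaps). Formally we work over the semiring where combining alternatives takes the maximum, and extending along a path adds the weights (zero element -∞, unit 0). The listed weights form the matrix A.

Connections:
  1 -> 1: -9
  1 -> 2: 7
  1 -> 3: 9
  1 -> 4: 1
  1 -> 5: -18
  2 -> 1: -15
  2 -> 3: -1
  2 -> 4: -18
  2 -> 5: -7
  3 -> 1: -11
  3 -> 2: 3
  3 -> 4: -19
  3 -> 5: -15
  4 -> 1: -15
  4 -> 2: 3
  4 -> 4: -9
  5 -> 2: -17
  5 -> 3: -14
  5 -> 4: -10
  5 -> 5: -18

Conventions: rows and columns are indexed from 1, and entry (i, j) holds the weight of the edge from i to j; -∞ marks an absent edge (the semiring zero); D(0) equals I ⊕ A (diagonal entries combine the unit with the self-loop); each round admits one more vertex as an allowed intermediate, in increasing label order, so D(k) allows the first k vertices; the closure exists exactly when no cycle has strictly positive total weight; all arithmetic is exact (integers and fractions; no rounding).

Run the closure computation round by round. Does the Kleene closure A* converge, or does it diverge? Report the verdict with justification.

D(0):
  [0, 7, 9, 1, -18]
  [-15, 0, -1, -18, -7]
  [-11, 3, 0, -19, -15]
  [-15, 3, -∞, 0, -∞]
  [-∞, -17, -14, -10, 0]
D(1):
  [0, 7, 9, 1, -18]
  [-15, 0, -1, -14, -7]
  [-11, 3, 0, -10, -15]
  [-15, 3, -6, 0, -33]
  [-∞, -17, -14, -10, 0]
Detection: at round 2, diagonal entry (3, 3) turns strictly positive.
Key observation: the cycle 3->2->3 has total weight 3 + (-1), which is strictly positive.
Answer: DIVERGES — positive cycle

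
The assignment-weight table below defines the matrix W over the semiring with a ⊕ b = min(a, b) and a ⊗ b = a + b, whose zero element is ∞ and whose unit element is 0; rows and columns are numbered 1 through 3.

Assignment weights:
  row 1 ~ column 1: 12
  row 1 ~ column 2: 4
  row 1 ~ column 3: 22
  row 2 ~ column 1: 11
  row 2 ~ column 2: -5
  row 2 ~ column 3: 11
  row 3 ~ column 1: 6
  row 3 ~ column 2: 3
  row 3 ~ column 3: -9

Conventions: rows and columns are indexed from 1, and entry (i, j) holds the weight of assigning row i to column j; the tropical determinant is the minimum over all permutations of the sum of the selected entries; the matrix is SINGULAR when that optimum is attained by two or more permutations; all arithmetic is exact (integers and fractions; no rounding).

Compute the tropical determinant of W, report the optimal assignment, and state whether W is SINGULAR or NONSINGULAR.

σ = (1, 2, 3): 12 + (-5) + (-9) = -2
σ = (1, 3, 2): 12 + 11 + 3 = 26
σ = (2, 1, 3): 4 + 11 + (-9) = 6
σ = (2, 3, 1): 4 + 11 + 6 = 21
σ = (3, 1, 2): 22 + 11 + 3 = 36
σ = (3, 2, 1): 22 + (-5) + 6 = 23
Optimal value attained by: σ = (1, 2, 3).
Answer: det⊕(W) = -2; verdict: NONSINGULAR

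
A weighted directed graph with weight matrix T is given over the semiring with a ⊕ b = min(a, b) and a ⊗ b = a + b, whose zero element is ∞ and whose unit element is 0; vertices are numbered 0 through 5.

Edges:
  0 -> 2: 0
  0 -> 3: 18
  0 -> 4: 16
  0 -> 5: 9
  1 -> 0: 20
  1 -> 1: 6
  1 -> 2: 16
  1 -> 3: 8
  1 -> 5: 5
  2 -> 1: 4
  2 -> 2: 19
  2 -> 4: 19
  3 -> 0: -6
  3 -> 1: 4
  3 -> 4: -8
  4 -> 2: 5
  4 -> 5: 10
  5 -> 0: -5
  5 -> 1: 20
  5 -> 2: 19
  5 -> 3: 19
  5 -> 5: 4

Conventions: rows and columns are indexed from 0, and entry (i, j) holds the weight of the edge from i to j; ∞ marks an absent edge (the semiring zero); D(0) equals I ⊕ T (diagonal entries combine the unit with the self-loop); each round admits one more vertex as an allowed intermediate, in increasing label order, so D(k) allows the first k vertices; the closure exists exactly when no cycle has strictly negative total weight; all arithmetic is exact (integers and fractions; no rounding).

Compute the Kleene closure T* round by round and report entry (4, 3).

D(0):
  [0, ∞, 0, 18, 16, 9]
  [20, 0, 16, 8, ∞, 5]
  [∞, 4, 0, ∞, 19, ∞]
  [-6, 4, ∞, 0, -8, ∞]
  [∞, ∞, 5, ∞, 0, 10]
  [-5, 20, 19, 19, ∞, 0]
D(1):
  [0, ∞, 0, 18, 16, 9]
  [20, 0, 16, 8, 36, 5]
  [∞, 4, 0, ∞, 19, ∞]
  [-6, 4, -6, 0, -8, 3]
  [∞, ∞, 5, ∞, 0, 10]
  [-5, 20, -5, 13, 11, 0]
D(2):
  [0, ∞, 0, 18, 16, 9]
  [20, 0, 16, 8, 36, 5]
  [24, 4, 0, 12, 19, 9]
  [-6, 4, -6, 0, -8, 3]
  [∞, ∞, 5, ∞, 0, 10]
  [-5, 20, -5, 13, 11, 0]
D(3):
  [0, 4, 0, 12, 16, 9]
  [20, 0, 16, 8, 35, 5]
  [24, 4, 0, 12, 19, 9]
  [-6, -2, -6, 0, -8, 3]
  [29, 9, 5, 17, 0, 10]
  [-5, -1, -5, 7, 11, 0]
D(4):
  [0, 4, 0, 12, 4, 9]
  [2, 0, 2, 8, 0, 5]
  [6, 4, 0, 12, 4, 9]
  [-6, -2, -6, 0, -8, 3]
  [11, 9, 5, 17, 0, 10]
  [-5, -1, -5, 7, -1, 0]
D(5):
  [0, 4, 0, 12, 4, 9]
  [2, 0, 2, 8, 0, 5]
  [6, 4, 0, 12, 4, 9]
  [-6, -2, -6, 0, -8, 2]
  [11, 9, 5, 17, 0, 10]
  [-5, -1, -5, 7, -1, 0]
D(6):
  [0, 4, 0, 12, 4, 9]
  [0, 0, 0, 8, 0, 5]
  [4, 4, 0, 12, 4, 9]
  [-6, -2, -6, 0, -8, 2]
  [5, 9, 5, 17, 0, 10]
  [-5, -1, -5, 7, -1, 0]
Answer: T*[4][3] = 17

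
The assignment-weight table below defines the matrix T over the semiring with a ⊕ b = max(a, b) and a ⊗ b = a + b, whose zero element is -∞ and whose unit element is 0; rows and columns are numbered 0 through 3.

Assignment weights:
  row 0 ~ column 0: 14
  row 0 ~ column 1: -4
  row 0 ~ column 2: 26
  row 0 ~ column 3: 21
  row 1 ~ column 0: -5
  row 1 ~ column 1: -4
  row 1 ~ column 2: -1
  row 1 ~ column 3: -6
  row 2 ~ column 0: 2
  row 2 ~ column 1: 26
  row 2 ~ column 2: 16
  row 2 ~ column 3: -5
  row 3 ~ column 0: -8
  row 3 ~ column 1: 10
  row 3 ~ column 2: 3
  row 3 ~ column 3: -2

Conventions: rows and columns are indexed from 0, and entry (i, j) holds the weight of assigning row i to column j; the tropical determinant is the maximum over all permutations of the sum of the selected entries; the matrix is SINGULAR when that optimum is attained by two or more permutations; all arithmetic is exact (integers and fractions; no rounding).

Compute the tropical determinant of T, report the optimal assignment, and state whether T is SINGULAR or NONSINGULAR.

σ = (0, 1, 2, 3): 14 + (-4) + 16 + (-2) = 24
σ = (0, 1, 3, 2): 14 + (-4) + (-5) + 3 = 8
σ = (0, 2, 1, 3): 14 + (-1) + 26 + (-2) = 37
σ = (0, 2, 3, 1): 14 + (-1) + (-5) + 10 = 18
σ = (0, 3, 1, 2): 14 + (-6) + 26 + 3 = 37
σ = (0, 3, 2, 1): 14 + (-6) + 16 + 10 = 34
σ = (1, 0, 2, 3): (-4) + (-5) + 16 + (-2) = 5
σ = (1, 0, 3, 2): (-4) + (-5) + (-5) + 3 = -11
σ = (1, 2, 0, 3): (-4) + (-1) + 2 + (-2) = -5
σ = (1, 2, 3, 0): (-4) + (-1) + (-5) + (-8) = -18
σ = (1, 3, 0, 2): (-4) + (-6) + 2 + 3 = -5
σ = (1, 3, 2, 0): (-4) + (-6) + 16 + (-8) = -2
σ = (2, 0, 1, 3): 26 + (-5) + 26 + (-2) = 45
σ = (2, 0, 3, 1): 26 + (-5) + (-5) + 10 = 26
σ = (2, 1, 0, 3): 26 + (-4) + 2 + (-2) = 22
σ = (2, 1, 3, 0): 26 + (-4) + (-5) + (-8) = 9
σ = (2, 3, 0, 1): 26 + (-6) + 2 + 10 = 32
σ = (2, 3, 1, 0): 26 + (-6) + 26 + (-8) = 38
σ = (3, 0, 1, 2): 21 + (-5) + 26 + 3 = 45
σ = (3, 0, 2, 1): 21 + (-5) + 16 + 10 = 42
σ = (3, 1, 0, 2): 21 + (-4) + 2 + 3 = 22
σ = (3, 1, 2, 0): 21 + (-4) + 16 + (-8) = 25
σ = (3, 2, 0, 1): 21 + (-1) + 2 + 10 = 32
σ = (3, 2, 1, 0): 21 + (-1) + 26 + (-8) = 38
Optimal value attained by: σ = (2, 0, 1, 3).
Answer: det⊕(T) = 45; verdict: SINGULAR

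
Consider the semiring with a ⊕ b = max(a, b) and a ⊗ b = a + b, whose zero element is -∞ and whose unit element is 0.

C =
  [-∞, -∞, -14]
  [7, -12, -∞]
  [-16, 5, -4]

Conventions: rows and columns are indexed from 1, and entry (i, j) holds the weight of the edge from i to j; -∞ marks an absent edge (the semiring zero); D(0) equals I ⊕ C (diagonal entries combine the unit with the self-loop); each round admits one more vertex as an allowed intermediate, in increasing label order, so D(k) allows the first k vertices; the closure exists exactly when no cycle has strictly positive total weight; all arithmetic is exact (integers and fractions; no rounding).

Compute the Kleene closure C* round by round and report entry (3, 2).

D(0):
  [0, -∞, -14]
  [7, 0, -∞]
  [-16, 5, 0]
D(1):
  [0, -∞, -14]
  [7, 0, -7]
  [-16, 5, 0]
D(2):
  [0, -∞, -14]
  [7, 0, -7]
  [12, 5, 0]
D(3):
  [0, -9, -14]
  [7, 0, -7]
  [12, 5, 0]
Answer: C*[3][2] = 5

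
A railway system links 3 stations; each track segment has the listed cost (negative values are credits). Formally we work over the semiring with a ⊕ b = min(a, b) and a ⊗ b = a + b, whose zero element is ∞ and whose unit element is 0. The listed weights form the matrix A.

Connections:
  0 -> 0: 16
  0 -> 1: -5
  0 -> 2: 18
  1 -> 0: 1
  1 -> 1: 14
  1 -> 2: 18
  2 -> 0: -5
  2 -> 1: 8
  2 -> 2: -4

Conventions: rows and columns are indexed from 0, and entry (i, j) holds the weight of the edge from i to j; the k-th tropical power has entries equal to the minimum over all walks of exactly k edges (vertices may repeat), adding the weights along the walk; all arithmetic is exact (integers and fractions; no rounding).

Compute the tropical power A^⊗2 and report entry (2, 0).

A^⊗2:
  [-4, 9, 13]
  [13, -4, 14]
  [-9, -10, -8]
Key observation: the optimum is the walk 2->2->0, with weight (-4) + (-5) = -9.
Optimal value attained by: walk 2->2->0.
Answer: (A^⊗2)[2][0] = -9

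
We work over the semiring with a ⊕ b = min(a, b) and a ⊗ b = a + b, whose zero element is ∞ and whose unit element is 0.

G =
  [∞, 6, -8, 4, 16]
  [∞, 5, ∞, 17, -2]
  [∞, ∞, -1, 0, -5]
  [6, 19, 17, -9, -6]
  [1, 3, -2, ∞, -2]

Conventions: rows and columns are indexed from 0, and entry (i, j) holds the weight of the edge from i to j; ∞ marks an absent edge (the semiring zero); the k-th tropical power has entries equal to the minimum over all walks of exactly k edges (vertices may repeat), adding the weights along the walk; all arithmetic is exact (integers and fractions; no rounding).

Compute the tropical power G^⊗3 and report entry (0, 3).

G^⊗2:
  [10, 11, -9, -8, -13]
  [-1, 1, -4, 8, -4]
  [-4, -2, -7, -9, -7]
  [-5, -3, -8, -18, -15]
  [-1, 1, -7, -2, -7]
G^⊗3:
  [-12, -10, -15, -17, -15]
  [-3, -1, -9, -4, -9]
  [-6, -4, -12, -18, -15]
  [-14, -12, -17, -27, -24]
  [-6, -4, -9, -11, -12]
Key observation: the optimum is the walk 0->2->3->3, with weight (-8) + 0 + (-9) = -17.
Optimal value attained by: walk 0->2->3->3.
Answer: (G^⊗3)[0][3] = -17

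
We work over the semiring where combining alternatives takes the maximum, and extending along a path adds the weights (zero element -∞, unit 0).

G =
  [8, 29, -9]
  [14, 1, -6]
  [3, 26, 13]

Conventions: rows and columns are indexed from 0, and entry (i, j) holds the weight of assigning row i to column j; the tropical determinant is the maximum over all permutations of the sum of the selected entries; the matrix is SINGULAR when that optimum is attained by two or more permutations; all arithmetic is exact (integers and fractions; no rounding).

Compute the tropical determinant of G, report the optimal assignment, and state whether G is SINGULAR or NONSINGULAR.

σ = (0, 1, 2): 8 + 1 + 13 = 22
σ = (0, 2, 1): 8 + (-6) + 26 = 28
σ = (1, 0, 2): 29 + 14 + 13 = 56
σ = (1, 2, 0): 29 + (-6) + 3 = 26
σ = (2, 0, 1): (-9) + 14 + 26 = 31
σ = (2, 1, 0): (-9) + 1 + 3 = -5
Optimal value attained by: σ = (1, 0, 2).
Answer: det⊕(G) = 56; verdict: NONSINGULAR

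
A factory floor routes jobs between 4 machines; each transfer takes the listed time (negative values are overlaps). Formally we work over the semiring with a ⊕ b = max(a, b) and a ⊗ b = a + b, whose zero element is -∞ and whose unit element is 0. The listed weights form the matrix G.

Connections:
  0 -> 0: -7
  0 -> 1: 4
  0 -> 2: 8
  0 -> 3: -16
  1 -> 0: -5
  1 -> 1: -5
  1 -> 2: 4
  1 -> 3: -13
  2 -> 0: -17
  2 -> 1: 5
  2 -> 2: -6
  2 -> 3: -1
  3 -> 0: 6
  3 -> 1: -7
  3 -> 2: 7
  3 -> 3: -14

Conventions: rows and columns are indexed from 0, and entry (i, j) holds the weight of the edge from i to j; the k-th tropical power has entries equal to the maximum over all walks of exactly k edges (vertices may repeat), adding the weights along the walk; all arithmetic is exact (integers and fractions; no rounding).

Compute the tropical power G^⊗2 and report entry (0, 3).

G^⊗2:
  [-1, 13, 8, 7]
  [-7, 9, 3, 3]
  [5, 0, 9, -7]
  [-1, 12, 14, 6]
Key observation: the optimum is the walk 0->2->3, with weight 8 + (-1) = 7.
Optimal value attained by: walk 0->2->3.
Answer: (G^⊗2)[0][3] = 7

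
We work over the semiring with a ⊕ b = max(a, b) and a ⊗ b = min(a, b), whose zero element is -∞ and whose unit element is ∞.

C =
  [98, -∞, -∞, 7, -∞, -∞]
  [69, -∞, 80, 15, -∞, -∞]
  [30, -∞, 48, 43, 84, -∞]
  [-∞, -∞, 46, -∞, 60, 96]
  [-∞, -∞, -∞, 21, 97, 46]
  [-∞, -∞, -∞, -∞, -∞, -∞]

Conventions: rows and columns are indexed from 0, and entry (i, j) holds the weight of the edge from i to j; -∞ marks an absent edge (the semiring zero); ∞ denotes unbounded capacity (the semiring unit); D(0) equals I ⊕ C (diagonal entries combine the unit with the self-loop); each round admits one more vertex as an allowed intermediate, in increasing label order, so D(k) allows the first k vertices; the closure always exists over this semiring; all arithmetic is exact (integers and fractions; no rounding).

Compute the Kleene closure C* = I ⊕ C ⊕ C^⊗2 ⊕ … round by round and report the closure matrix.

D(0):
  [∞, -∞, -∞, 7, -∞, -∞]
  [69, ∞, 80, 15, -∞, -∞]
  [30, -∞, ∞, 43, 84, -∞]
  [-∞, -∞, 46, ∞, 60, 96]
  [-∞, -∞, -∞, 21, ∞, 46]
  [-∞, -∞, -∞, -∞, -∞, ∞]
D(1):
  [∞, -∞, -∞, 7, -∞, -∞]
  [69, ∞, 80, 15, -∞, -∞]
  [30, -∞, ∞, 43, 84, -∞]
  [-∞, -∞, 46, ∞, 60, 96]
  [-∞, -∞, -∞, 21, ∞, 46]
  [-∞, -∞, -∞, -∞, -∞, ∞]
D(2):
  [∞, -∞, -∞, 7, -∞, -∞]
  [69, ∞, 80, 15, -∞, -∞]
  [30, -∞, ∞, 43, 84, -∞]
  [-∞, -∞, 46, ∞, 60, 96]
  [-∞, -∞, -∞, 21, ∞, 46]
  [-∞, -∞, -∞, -∞, -∞, ∞]
D(3):
  [∞, -∞, -∞, 7, -∞, -∞]
  [69, ∞, 80, 43, 80, -∞]
  [30, -∞, ∞, 43, 84, -∞]
  [30, -∞, 46, ∞, 60, 96]
  [-∞, -∞, -∞, 21, ∞, 46]
  [-∞, -∞, -∞, -∞, -∞, ∞]
D(4):
  [∞, -∞, 7, 7, 7, 7]
  [69, ∞, 80, 43, 80, 43]
  [30, -∞, ∞, 43, 84, 43]
  [30, -∞, 46, ∞, 60, 96]
  [21, -∞, 21, 21, ∞, 46]
  [-∞, -∞, -∞, -∞, -∞, ∞]
D(5):
  [∞, -∞, 7, 7, 7, 7]
  [69, ∞, 80, 43, 80, 46]
  [30, -∞, ∞, 43, 84, 46]
  [30, -∞, 46, ∞, 60, 96]
  [21, -∞, 21, 21, ∞, 46]
  [-∞, -∞, -∞, -∞, -∞, ∞]
D(6):
  [∞, -∞, 7, 7, 7, 7]
  [69, ∞, 80, 43, 80, 46]
  [30, -∞, ∞, 43, 84, 46]
  [30, -∞, 46, ∞, 60, 96]
  [21, -∞, 21, 21, ∞, 46]
  [-∞, -∞, -∞, -∞, -∞, ∞]
Answer: C* = [[∞, -∞, 7, 7, 7, 7], [69, ∞, 80, 43, 80, 46], [30, -∞, ∞, 43, 84, 46], [30, -∞, 46, ∞, 60, 96], [21, -∞, 21, 21, ∞, 46], [-∞, -∞, -∞, -∞, -∞, ∞]]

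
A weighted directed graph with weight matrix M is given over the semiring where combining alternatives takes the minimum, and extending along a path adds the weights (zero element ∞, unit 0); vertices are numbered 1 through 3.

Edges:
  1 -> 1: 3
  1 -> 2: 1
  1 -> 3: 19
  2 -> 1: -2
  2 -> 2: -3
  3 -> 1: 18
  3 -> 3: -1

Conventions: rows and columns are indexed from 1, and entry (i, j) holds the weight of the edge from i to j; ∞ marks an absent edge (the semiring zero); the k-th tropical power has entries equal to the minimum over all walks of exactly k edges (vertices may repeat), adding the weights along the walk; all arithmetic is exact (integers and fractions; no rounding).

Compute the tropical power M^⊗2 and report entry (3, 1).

M^⊗2:
  [-1, -2, 18]
  [-5, -6, 17]
  [17, 19, -2]
Key observation: the optimum is the walk 3->3->1, with weight (-1) + 18 = 17.
Optimal value attained by: walk 3->3->1.
Answer: (M^⊗2)[3][1] = 17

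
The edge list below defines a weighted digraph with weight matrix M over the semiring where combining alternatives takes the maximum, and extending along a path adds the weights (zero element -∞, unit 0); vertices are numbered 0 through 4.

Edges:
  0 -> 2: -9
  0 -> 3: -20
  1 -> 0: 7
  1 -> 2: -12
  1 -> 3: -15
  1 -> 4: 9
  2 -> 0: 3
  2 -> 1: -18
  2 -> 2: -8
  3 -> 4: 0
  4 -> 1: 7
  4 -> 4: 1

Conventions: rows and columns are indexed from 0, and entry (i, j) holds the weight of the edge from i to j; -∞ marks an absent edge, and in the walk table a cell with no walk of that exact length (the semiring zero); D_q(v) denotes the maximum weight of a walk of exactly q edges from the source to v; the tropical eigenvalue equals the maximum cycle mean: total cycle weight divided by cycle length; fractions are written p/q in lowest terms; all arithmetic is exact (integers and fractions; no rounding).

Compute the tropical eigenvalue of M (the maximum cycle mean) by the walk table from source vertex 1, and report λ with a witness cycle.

q=0: [-∞, 0, -∞, -∞, -∞]
q=1: [7, -∞, -12, -15, 9]
q=2: [-9, 16, -2, -13, 10]
q=3: [23, 17, 4, 1, 25]
q=4: [24, 32, 14, 3, 26]
q=5: [39, 33, 20, 17, 41]
Optimal cycle mean attained by: cycle 1->4->1, total 9 + 7, length 2.
Answer: λ = 8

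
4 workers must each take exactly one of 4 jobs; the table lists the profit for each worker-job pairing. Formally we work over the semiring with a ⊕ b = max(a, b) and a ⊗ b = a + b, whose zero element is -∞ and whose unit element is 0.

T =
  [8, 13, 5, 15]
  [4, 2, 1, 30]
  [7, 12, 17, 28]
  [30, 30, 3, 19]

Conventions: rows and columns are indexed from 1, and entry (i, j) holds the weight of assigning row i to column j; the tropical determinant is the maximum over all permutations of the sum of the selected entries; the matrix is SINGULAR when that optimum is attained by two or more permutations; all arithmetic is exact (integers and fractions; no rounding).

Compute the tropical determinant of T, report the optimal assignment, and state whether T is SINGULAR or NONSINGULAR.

σ = (1, 2, 3, 4): 8 + 2 + 17 + 19 = 46
σ = (1, 2, 4, 3): 8 + 2 + 28 + 3 = 41
σ = (1, 3, 2, 4): 8 + 1 + 12 + 19 = 40
σ = (1, 3, 4, 2): 8 + 1 + 28 + 30 = 67
σ = (1, 4, 2, 3): 8 + 30 + 12 + 3 = 53
σ = (1, 4, 3, 2): 8 + 30 + 17 + 30 = 85
σ = (2, 1, 3, 4): 13 + 4 + 17 + 19 = 53
σ = (2, 1, 4, 3): 13 + 4 + 28 + 3 = 48
σ = (2, 3, 1, 4): 13 + 1 + 7 + 19 = 40
σ = (2, 3, 4, 1): 13 + 1 + 28 + 30 = 72
σ = (2, 4, 1, 3): 13 + 30 + 7 + 3 = 53
σ = (2, 4, 3, 1): 13 + 30 + 17 + 30 = 90
σ = (3, 1, 2, 4): 5 + 4 + 12 + 19 = 40
σ = (3, 1, 4, 2): 5 + 4 + 28 + 30 = 67
σ = (3, 2, 1, 4): 5 + 2 + 7 + 19 = 33
σ = (3, 2, 4, 1): 5 + 2 + 28 + 30 = 65
σ = (3, 4, 1, 2): 5 + 30 + 7 + 30 = 72
σ = (3, 4, 2, 1): 5 + 30 + 12 + 30 = 77
σ = (4, 1, 2, 3): 15 + 4 + 12 + 3 = 34
σ = (4, 1, 3, 2): 15 + 4 + 17 + 30 = 66
σ = (4, 2, 1, 3): 15 + 2 + 7 + 3 = 27
σ = (4, 2, 3, 1): 15 + 2 + 17 + 30 = 64
σ = (4, 3, 1, 2): 15 + 1 + 7 + 30 = 53
σ = (4, 3, 2, 1): 15 + 1 + 12 + 30 = 58
Optimal value attained by: σ = (2, 4, 3, 1).
Answer: det⊕(T) = 90; verdict: NONSINGULAR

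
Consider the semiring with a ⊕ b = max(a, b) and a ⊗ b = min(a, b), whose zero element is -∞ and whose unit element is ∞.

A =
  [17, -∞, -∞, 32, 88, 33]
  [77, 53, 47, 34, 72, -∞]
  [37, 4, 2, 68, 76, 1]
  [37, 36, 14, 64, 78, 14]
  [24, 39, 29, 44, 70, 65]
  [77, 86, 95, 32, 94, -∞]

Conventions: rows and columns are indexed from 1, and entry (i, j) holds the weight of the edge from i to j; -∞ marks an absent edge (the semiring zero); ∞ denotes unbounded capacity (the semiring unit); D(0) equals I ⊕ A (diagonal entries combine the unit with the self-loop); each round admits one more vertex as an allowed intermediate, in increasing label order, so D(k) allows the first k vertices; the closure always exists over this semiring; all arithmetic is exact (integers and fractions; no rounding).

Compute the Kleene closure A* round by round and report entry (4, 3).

D(0):
  [∞, -∞, -∞, 32, 88, 33]
  [77, ∞, 47, 34, 72, -∞]
  [37, 4, ∞, 68, 76, 1]
  [37, 36, 14, ∞, 78, 14]
  [24, 39, 29, 44, ∞, 65]
  [77, 86, 95, 32, 94, ∞]
D(1):
  [∞, -∞, -∞, 32, 88, 33]
  [77, ∞, 47, 34, 77, 33]
  [37, 4, ∞, 68, 76, 33]
  [37, 36, 14, ∞, 78, 33]
  [24, 39, 29, 44, ∞, 65]
  [77, 86, 95, 32, 94, ∞]
D(2):
  [∞, -∞, -∞, 32, 88, 33]
  [77, ∞, 47, 34, 77, 33]
  [37, 4, ∞, 68, 76, 33]
  [37, 36, 36, ∞, 78, 33]
  [39, 39, 39, 44, ∞, 65]
  [77, 86, 95, 34, 94, ∞]
D(3):
  [∞, -∞, -∞, 32, 88, 33]
  [77, ∞, 47, 47, 77, 33]
  [37, 4, ∞, 68, 76, 33]
  [37, 36, 36, ∞, 78, 33]
  [39, 39, 39, 44, ∞, 65]
  [77, 86, 95, 68, 94, ∞]
D(4):
  [∞, 32, 32, 32, 88, 33]
  [77, ∞, 47, 47, 77, 33]
  [37, 36, ∞, 68, 76, 33]
  [37, 36, 36, ∞, 78, 33]
  [39, 39, 39, 44, ∞, 65]
  [77, 86, 95, 68, 94, ∞]
D(5):
  [∞, 39, 39, 44, 88, 65]
  [77, ∞, 47, 47, 77, 65]
  [39, 39, ∞, 68, 76, 65]
  [39, 39, 39, ∞, 78, 65]
  [39, 39, 39, 44, ∞, 65]
  [77, 86, 95, 68, 94, ∞]
D(6):
  [∞, 65, 65, 65, 88, 65]
  [77, ∞, 65, 65, 77, 65]
  [65, 65, ∞, 68, 76, 65]
  [65, 65, 65, ∞, 78, 65]
  [65, 65, 65, 65, ∞, 65]
  [77, 86, 95, 68, 94, ∞]
Answer: A*[4][3] = 65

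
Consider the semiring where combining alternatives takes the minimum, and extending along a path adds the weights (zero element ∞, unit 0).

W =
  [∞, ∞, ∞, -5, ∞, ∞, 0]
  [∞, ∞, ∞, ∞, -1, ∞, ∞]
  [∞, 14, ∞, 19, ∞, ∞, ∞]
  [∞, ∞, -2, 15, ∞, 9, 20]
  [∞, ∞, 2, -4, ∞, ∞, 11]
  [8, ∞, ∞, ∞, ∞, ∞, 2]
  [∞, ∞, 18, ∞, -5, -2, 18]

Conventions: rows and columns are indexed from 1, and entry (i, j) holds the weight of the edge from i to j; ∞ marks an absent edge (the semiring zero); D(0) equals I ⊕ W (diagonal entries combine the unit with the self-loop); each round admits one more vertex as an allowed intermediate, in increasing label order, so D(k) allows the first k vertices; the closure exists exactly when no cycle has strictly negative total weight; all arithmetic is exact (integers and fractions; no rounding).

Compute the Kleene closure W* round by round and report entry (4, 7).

D(0):
  [0, ∞, ∞, -5, ∞, ∞, 0]
  [∞, 0, ∞, ∞, -1, ∞, ∞]
  [∞, 14, 0, 19, ∞, ∞, ∞]
  [∞, ∞, -2, 0, ∞, 9, 20]
  [∞, ∞, 2, -4, 0, ∞, 11]
  [8, ∞, ∞, ∞, ∞, 0, 2]
  [∞, ∞, 18, ∞, -5, -2, 0]
D(1):
  [0, ∞, ∞, -5, ∞, ∞, 0]
  [∞, 0, ∞, ∞, -1, ∞, ∞]
  [∞, 14, 0, 19, ∞, ∞, ∞]
  [∞, ∞, -2, 0, ∞, 9, 20]
  [∞, ∞, 2, -4, 0, ∞, 11]
  [8, ∞, ∞, 3, ∞, 0, 2]
  [∞, ∞, 18, ∞, -5, -2, 0]
D(2):
  [0, ∞, ∞, -5, ∞, ∞, 0]
  [∞, 0, ∞, ∞, -1, ∞, ∞]
  [∞, 14, 0, 19, 13, ∞, ∞]
  [∞, ∞, -2, 0, ∞, 9, 20]
  [∞, ∞, 2, -4, 0, ∞, 11]
  [8, ∞, ∞, 3, ∞, 0, 2]
  [∞, ∞, 18, ∞, -5, -2, 0]
D(3):
  [0, ∞, ∞, -5, ∞, ∞, 0]
  [∞, 0, ∞, ∞, -1, ∞, ∞]
  [∞, 14, 0, 19, 13, ∞, ∞]
  [∞, 12, -2, 0, 11, 9, 20]
  [∞, 16, 2, -4, 0, ∞, 11]
  [8, ∞, ∞, 3, ∞, 0, 2]
  [∞, 32, 18, 37, -5, -2, 0]
D(4):
  [0, 7, -7, -5, 6, 4, 0]
  [∞, 0, ∞, ∞, -1, ∞, ∞]
  [∞, 14, 0, 19, 13, 28, 39]
  [∞, 12, -2, 0, 11, 9, 20]
  [∞, 8, -6, -4, 0, 5, 11]
  [8, 15, 1, 3, 14, 0, 2]
  [∞, 32, 18, 37, -5, -2, 0]
D(5):
  [0, 7, -7, -5, 6, 4, 0]
  [∞, 0, -7, -5, -1, 4, 10]
  [∞, 14, 0, 9, 13, 18, 24]
  [∞, 12, -2, 0, 11, 9, 20]
  [∞, 8, -6, -4, 0, 5, 11]
  [8, 15, 1, 3, 14, 0, 2]
  [∞, 3, -11, -9, -5, -2, 0]
D(6):
  [0, 7, -7, -5, 6, 4, 0]
  [12, 0, -7, -5, -1, 4, 6]
  [26, 14, 0, 9, 13, 18, 20]
  [17, 12, -2, 0, 11, 9, 11]
  [13, 8, -6, -4, 0, 5, 7]
  [8, 15, 1, 3, 14, 0, 2]
  [6, 3, -11, -9, -5, -2, 0]
D(7):
  [0, 3, -11, -9, -5, -2, 0]
  [12, 0, -7, -5, -1, 4, 6]
  [26, 14, 0, 9, 13, 18, 20]
  [17, 12, -2, 0, 6, 9, 11]
  [13, 8, -6, -4, 0, 5, 7]
  [8, 5, -9, -7, -3, 0, 2]
  [6, 3, -11, -9, -5, -2, 0]
Answer: W*[4][7] = 11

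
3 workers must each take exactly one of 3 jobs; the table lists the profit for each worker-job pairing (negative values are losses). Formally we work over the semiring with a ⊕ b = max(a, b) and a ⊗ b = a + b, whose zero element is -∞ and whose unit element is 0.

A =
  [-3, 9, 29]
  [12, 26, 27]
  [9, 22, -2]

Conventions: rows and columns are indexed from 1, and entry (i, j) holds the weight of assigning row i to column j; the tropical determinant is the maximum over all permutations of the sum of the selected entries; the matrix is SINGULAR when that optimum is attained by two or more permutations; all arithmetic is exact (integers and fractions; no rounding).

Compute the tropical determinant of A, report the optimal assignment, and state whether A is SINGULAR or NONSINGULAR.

σ = (1, 2, 3): (-3) + 26 + (-2) = 21
σ = (1, 3, 2): (-3) + 27 + 22 = 46
σ = (2, 1, 3): 9 + 12 + (-2) = 19
σ = (2, 3, 1): 9 + 27 + 9 = 45
σ = (3, 1, 2): 29 + 12 + 22 = 63
σ = (3, 2, 1): 29 + 26 + 9 = 64
Optimal value attained by: σ = (3, 2, 1).
Answer: det⊕(A) = 64; verdict: NONSINGULAR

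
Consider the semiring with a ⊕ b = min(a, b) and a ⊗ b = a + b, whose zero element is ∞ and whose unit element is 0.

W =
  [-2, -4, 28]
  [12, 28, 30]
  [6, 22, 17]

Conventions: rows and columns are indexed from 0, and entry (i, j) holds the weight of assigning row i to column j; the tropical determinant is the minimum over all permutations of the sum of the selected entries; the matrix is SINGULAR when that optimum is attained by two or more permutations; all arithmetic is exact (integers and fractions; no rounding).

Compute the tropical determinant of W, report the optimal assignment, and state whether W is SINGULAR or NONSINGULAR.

σ = (0, 1, 2): (-2) + 28 + 17 = 43
σ = (0, 2, 1): (-2) + 30 + 22 = 50
σ = (1, 0, 2): (-4) + 12 + 17 = 25
σ = (1, 2, 0): (-4) + 30 + 6 = 32
σ = (2, 0, 1): 28 + 12 + 22 = 62
σ = (2, 1, 0): 28 + 28 + 6 = 62
Optimal value attained by: σ = (1, 0, 2).
Answer: det⊕(W) = 25; verdict: NONSINGULAR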